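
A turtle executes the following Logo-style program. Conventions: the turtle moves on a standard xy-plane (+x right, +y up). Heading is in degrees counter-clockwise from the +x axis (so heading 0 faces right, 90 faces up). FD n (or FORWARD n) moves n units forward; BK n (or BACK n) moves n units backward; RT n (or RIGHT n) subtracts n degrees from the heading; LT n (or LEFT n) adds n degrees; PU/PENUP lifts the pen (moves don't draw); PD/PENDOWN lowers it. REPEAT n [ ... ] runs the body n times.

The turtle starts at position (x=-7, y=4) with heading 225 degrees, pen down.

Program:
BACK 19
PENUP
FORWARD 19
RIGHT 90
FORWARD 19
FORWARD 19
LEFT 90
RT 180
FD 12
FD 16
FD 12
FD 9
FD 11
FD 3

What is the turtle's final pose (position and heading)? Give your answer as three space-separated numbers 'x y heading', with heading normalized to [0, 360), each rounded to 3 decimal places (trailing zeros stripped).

Executing turtle program step by step:
Start: pos=(-7,4), heading=225, pen down
BK 19: (-7,4) -> (6.435,17.435) [heading=225, draw]
PU: pen up
FD 19: (6.435,17.435) -> (-7,4) [heading=225, move]
RT 90: heading 225 -> 135
FD 19: (-7,4) -> (-20.435,17.435) [heading=135, move]
FD 19: (-20.435,17.435) -> (-33.87,30.87) [heading=135, move]
LT 90: heading 135 -> 225
RT 180: heading 225 -> 45
FD 12: (-33.87,30.87) -> (-25.385,39.355) [heading=45, move]
FD 16: (-25.385,39.355) -> (-14.071,50.669) [heading=45, move]
FD 12: (-14.071,50.669) -> (-5.586,59.154) [heading=45, move]
FD 9: (-5.586,59.154) -> (0.778,65.518) [heading=45, move]
FD 11: (0.778,65.518) -> (8.556,73.296) [heading=45, move]
FD 3: (8.556,73.296) -> (10.678,75.418) [heading=45, move]
Final: pos=(10.678,75.418), heading=45, 1 segment(s) drawn

Answer: 10.678 75.418 45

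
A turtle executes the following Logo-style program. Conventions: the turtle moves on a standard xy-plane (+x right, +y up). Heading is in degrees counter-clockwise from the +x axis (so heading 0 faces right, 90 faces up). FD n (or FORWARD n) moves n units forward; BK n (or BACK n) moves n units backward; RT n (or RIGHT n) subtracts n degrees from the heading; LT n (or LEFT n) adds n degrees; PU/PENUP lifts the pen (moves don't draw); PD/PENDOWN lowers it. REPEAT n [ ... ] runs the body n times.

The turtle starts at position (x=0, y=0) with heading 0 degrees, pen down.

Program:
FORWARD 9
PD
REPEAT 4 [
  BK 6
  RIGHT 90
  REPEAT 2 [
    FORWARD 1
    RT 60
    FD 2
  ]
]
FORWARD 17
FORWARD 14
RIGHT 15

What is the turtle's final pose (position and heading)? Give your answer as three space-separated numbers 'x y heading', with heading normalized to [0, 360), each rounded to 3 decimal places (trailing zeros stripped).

Answer: -12.098 -34.347 225

Derivation:
Executing turtle program step by step:
Start: pos=(0,0), heading=0, pen down
FD 9: (0,0) -> (9,0) [heading=0, draw]
PD: pen down
REPEAT 4 [
  -- iteration 1/4 --
  BK 6: (9,0) -> (3,0) [heading=0, draw]
  RT 90: heading 0 -> 270
  REPEAT 2 [
    -- iteration 1/2 --
    FD 1: (3,0) -> (3,-1) [heading=270, draw]
    RT 60: heading 270 -> 210
    FD 2: (3,-1) -> (1.268,-2) [heading=210, draw]
    -- iteration 2/2 --
    FD 1: (1.268,-2) -> (0.402,-2.5) [heading=210, draw]
    RT 60: heading 210 -> 150
    FD 2: (0.402,-2.5) -> (-1.33,-1.5) [heading=150, draw]
  ]
  -- iteration 2/4 --
  BK 6: (-1.33,-1.5) -> (3.866,-4.5) [heading=150, draw]
  RT 90: heading 150 -> 60
  REPEAT 2 [
    -- iteration 1/2 --
    FD 1: (3.866,-4.5) -> (4.366,-3.634) [heading=60, draw]
    RT 60: heading 60 -> 0
    FD 2: (4.366,-3.634) -> (6.366,-3.634) [heading=0, draw]
    -- iteration 2/2 --
    FD 1: (6.366,-3.634) -> (7.366,-3.634) [heading=0, draw]
    RT 60: heading 0 -> 300
    FD 2: (7.366,-3.634) -> (8.366,-5.366) [heading=300, draw]
  ]
  -- iteration 3/4 --
  BK 6: (8.366,-5.366) -> (5.366,-0.17) [heading=300, draw]
  RT 90: heading 300 -> 210
  REPEAT 2 [
    -- iteration 1/2 --
    FD 1: (5.366,-0.17) -> (4.5,-0.67) [heading=210, draw]
    RT 60: heading 210 -> 150
    FD 2: (4.5,-0.67) -> (2.768,0.33) [heading=150, draw]
    -- iteration 2/2 --
    FD 1: (2.768,0.33) -> (1.902,0.83) [heading=150, draw]
    RT 60: heading 150 -> 90
    FD 2: (1.902,0.83) -> (1.902,2.83) [heading=90, draw]
  ]
  -- iteration 4/4 --
  BK 6: (1.902,2.83) -> (1.902,-3.17) [heading=90, draw]
  RT 90: heading 90 -> 0
  REPEAT 2 [
    -- iteration 1/2 --
    FD 1: (1.902,-3.17) -> (2.902,-3.17) [heading=0, draw]
    RT 60: heading 0 -> 300
    FD 2: (2.902,-3.17) -> (3.902,-4.902) [heading=300, draw]
    -- iteration 2/2 --
    FD 1: (3.902,-4.902) -> (4.402,-5.768) [heading=300, draw]
    RT 60: heading 300 -> 240
    FD 2: (4.402,-5.768) -> (3.402,-7.5) [heading=240, draw]
  ]
]
FD 17: (3.402,-7.5) -> (-5.098,-22.222) [heading=240, draw]
FD 14: (-5.098,-22.222) -> (-12.098,-34.347) [heading=240, draw]
RT 15: heading 240 -> 225
Final: pos=(-12.098,-34.347), heading=225, 23 segment(s) drawn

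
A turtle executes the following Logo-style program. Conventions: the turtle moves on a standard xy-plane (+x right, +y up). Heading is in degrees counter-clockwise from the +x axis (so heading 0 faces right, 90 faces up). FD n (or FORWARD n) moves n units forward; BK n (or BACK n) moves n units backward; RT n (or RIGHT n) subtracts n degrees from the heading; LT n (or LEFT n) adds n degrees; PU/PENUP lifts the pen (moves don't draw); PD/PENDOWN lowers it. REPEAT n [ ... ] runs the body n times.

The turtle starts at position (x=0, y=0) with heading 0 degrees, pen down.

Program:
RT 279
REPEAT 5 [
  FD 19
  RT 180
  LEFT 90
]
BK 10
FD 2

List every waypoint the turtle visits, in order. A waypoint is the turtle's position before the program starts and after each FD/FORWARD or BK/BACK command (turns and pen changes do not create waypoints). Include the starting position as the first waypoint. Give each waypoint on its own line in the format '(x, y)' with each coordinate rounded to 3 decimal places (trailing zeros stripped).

Executing turtle program step by step:
Start: pos=(0,0), heading=0, pen down
RT 279: heading 0 -> 81
REPEAT 5 [
  -- iteration 1/5 --
  FD 19: (0,0) -> (2.972,18.766) [heading=81, draw]
  RT 180: heading 81 -> 261
  LT 90: heading 261 -> 351
  -- iteration 2/5 --
  FD 19: (2.972,18.766) -> (21.738,15.794) [heading=351, draw]
  RT 180: heading 351 -> 171
  LT 90: heading 171 -> 261
  -- iteration 3/5 --
  FD 19: (21.738,15.794) -> (18.766,-2.972) [heading=261, draw]
  RT 180: heading 261 -> 81
  LT 90: heading 81 -> 171
  -- iteration 4/5 --
  FD 19: (18.766,-2.972) -> (0,0) [heading=171, draw]
  RT 180: heading 171 -> 351
  LT 90: heading 351 -> 81
  -- iteration 5/5 --
  FD 19: (0,0) -> (2.972,18.766) [heading=81, draw]
  RT 180: heading 81 -> 261
  LT 90: heading 261 -> 351
]
BK 10: (2.972,18.766) -> (-6.905,20.33) [heading=351, draw]
FD 2: (-6.905,20.33) -> (-4.929,20.018) [heading=351, draw]
Final: pos=(-4.929,20.018), heading=351, 7 segment(s) drawn
Waypoints (8 total):
(0, 0)
(2.972, 18.766)
(21.738, 15.794)
(18.766, -2.972)
(0, 0)
(2.972, 18.766)
(-6.905, 20.33)
(-4.929, 20.018)

Answer: (0, 0)
(2.972, 18.766)
(21.738, 15.794)
(18.766, -2.972)
(0, 0)
(2.972, 18.766)
(-6.905, 20.33)
(-4.929, 20.018)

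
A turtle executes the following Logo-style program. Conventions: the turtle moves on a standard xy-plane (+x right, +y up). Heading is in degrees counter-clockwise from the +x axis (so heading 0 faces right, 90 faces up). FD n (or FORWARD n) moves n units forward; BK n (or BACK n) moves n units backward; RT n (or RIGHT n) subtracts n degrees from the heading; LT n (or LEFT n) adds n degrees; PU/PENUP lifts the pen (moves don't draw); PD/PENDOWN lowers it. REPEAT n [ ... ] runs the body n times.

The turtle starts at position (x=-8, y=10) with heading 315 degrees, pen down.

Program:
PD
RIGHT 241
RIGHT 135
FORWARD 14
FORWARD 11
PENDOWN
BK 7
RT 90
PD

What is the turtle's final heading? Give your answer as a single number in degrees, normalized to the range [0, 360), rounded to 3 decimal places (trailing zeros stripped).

Answer: 209

Derivation:
Executing turtle program step by step:
Start: pos=(-8,10), heading=315, pen down
PD: pen down
RT 241: heading 315 -> 74
RT 135: heading 74 -> 299
FD 14: (-8,10) -> (-1.213,-2.245) [heading=299, draw]
FD 11: (-1.213,-2.245) -> (4.12,-11.865) [heading=299, draw]
PD: pen down
BK 7: (4.12,-11.865) -> (0.727,-5.743) [heading=299, draw]
RT 90: heading 299 -> 209
PD: pen down
Final: pos=(0.727,-5.743), heading=209, 3 segment(s) drawn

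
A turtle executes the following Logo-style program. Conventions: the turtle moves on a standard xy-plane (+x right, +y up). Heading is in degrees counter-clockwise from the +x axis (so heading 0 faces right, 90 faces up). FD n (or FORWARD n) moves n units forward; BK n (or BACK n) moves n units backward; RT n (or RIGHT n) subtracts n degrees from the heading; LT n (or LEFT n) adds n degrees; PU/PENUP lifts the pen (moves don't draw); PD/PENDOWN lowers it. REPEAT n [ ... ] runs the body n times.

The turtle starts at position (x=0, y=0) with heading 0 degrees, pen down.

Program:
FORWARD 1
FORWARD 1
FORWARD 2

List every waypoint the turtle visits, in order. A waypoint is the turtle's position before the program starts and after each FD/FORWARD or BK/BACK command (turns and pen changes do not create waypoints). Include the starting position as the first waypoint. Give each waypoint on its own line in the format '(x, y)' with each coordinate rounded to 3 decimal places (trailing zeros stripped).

Answer: (0, 0)
(1, 0)
(2, 0)
(4, 0)

Derivation:
Executing turtle program step by step:
Start: pos=(0,0), heading=0, pen down
FD 1: (0,0) -> (1,0) [heading=0, draw]
FD 1: (1,0) -> (2,0) [heading=0, draw]
FD 2: (2,0) -> (4,0) [heading=0, draw]
Final: pos=(4,0), heading=0, 3 segment(s) drawn
Waypoints (4 total):
(0, 0)
(1, 0)
(2, 0)
(4, 0)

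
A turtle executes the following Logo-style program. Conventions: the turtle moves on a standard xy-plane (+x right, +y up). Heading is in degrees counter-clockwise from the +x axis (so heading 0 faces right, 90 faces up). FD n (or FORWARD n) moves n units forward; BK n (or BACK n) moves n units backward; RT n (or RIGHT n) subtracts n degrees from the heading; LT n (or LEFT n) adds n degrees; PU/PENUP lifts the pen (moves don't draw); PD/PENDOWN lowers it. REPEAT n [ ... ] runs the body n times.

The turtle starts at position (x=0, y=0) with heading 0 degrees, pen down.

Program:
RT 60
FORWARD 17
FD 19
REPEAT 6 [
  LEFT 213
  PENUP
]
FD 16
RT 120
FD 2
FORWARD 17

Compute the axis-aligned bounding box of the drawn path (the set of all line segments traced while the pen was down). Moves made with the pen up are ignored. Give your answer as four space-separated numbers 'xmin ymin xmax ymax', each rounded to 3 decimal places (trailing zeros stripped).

Executing turtle program step by step:
Start: pos=(0,0), heading=0, pen down
RT 60: heading 0 -> 300
FD 17: (0,0) -> (8.5,-14.722) [heading=300, draw]
FD 19: (8.5,-14.722) -> (18,-31.177) [heading=300, draw]
REPEAT 6 [
  -- iteration 1/6 --
  LT 213: heading 300 -> 153
  PU: pen up
  -- iteration 2/6 --
  LT 213: heading 153 -> 6
  PU: pen up
  -- iteration 3/6 --
  LT 213: heading 6 -> 219
  PU: pen up
  -- iteration 4/6 --
  LT 213: heading 219 -> 72
  PU: pen up
  -- iteration 5/6 --
  LT 213: heading 72 -> 285
  PU: pen up
  -- iteration 6/6 --
  LT 213: heading 285 -> 138
  PU: pen up
]
FD 16: (18,-31.177) -> (6.11,-20.471) [heading=138, move]
RT 120: heading 138 -> 18
FD 2: (6.11,-20.471) -> (8.012,-19.853) [heading=18, move]
FD 17: (8.012,-19.853) -> (24.18,-14.6) [heading=18, move]
Final: pos=(24.18,-14.6), heading=18, 2 segment(s) drawn

Segment endpoints: x in {0, 8.5, 18}, y in {-31.177, -14.722, 0}
xmin=0, ymin=-31.177, xmax=18, ymax=0

Answer: 0 -31.177 18 0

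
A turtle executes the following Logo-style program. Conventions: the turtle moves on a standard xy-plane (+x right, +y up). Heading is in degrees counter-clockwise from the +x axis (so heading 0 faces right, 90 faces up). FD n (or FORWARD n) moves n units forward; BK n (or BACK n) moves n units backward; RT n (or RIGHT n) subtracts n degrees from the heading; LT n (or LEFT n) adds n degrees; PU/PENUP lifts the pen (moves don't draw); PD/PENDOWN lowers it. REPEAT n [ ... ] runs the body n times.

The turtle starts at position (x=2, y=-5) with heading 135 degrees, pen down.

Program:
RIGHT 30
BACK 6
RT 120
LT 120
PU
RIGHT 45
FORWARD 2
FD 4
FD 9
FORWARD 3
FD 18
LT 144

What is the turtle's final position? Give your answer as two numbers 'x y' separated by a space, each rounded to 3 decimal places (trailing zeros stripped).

Executing turtle program step by step:
Start: pos=(2,-5), heading=135, pen down
RT 30: heading 135 -> 105
BK 6: (2,-5) -> (3.553,-10.796) [heading=105, draw]
RT 120: heading 105 -> 345
LT 120: heading 345 -> 105
PU: pen up
RT 45: heading 105 -> 60
FD 2: (3.553,-10.796) -> (4.553,-9.064) [heading=60, move]
FD 4: (4.553,-9.064) -> (6.553,-5.599) [heading=60, move]
FD 9: (6.553,-5.599) -> (11.053,2.195) [heading=60, move]
FD 3: (11.053,2.195) -> (12.553,4.793) [heading=60, move]
FD 18: (12.553,4.793) -> (21.553,20.381) [heading=60, move]
LT 144: heading 60 -> 204
Final: pos=(21.553,20.381), heading=204, 1 segment(s) drawn

Answer: 21.553 20.381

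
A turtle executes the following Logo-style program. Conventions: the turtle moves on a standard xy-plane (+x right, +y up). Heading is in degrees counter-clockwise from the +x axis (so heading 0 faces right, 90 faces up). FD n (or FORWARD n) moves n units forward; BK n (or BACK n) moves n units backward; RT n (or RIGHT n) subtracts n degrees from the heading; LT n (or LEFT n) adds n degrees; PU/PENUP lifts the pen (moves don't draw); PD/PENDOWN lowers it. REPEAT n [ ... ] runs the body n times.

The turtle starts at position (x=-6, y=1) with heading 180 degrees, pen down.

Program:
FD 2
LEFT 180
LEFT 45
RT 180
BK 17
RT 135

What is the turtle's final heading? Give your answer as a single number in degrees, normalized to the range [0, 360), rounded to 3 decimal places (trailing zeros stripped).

Executing turtle program step by step:
Start: pos=(-6,1), heading=180, pen down
FD 2: (-6,1) -> (-8,1) [heading=180, draw]
LT 180: heading 180 -> 0
LT 45: heading 0 -> 45
RT 180: heading 45 -> 225
BK 17: (-8,1) -> (4.021,13.021) [heading=225, draw]
RT 135: heading 225 -> 90
Final: pos=(4.021,13.021), heading=90, 2 segment(s) drawn

Answer: 90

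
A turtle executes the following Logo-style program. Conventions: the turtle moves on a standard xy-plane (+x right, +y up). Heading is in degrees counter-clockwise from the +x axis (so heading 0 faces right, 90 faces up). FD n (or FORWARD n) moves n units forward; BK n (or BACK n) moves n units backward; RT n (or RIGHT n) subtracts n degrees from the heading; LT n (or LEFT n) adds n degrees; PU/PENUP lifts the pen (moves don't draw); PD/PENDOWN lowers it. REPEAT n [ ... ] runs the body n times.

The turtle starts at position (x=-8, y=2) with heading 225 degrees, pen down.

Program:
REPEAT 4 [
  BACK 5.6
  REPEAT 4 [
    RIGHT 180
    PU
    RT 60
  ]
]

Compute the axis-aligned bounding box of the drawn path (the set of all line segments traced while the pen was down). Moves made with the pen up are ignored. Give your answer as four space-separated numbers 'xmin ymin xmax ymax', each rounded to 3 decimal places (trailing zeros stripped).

Executing turtle program step by step:
Start: pos=(-8,2), heading=225, pen down
REPEAT 4 [
  -- iteration 1/4 --
  BK 5.6: (-8,2) -> (-4.04,5.96) [heading=225, draw]
  REPEAT 4 [
    -- iteration 1/4 --
    RT 180: heading 225 -> 45
    PU: pen up
    RT 60: heading 45 -> 345
    -- iteration 2/4 --
    RT 180: heading 345 -> 165
    PU: pen up
    RT 60: heading 165 -> 105
    -- iteration 3/4 --
    RT 180: heading 105 -> 285
    PU: pen up
    RT 60: heading 285 -> 225
    -- iteration 4/4 --
    RT 180: heading 225 -> 45
    PU: pen up
    RT 60: heading 45 -> 345
  ]
  -- iteration 2/4 --
  BK 5.6: (-4.04,5.96) -> (-9.449,7.409) [heading=345, move]
  REPEAT 4 [
    -- iteration 1/4 --
    RT 180: heading 345 -> 165
    PU: pen up
    RT 60: heading 165 -> 105
    -- iteration 2/4 --
    RT 180: heading 105 -> 285
    PU: pen up
    RT 60: heading 285 -> 225
    -- iteration 3/4 --
    RT 180: heading 225 -> 45
    PU: pen up
    RT 60: heading 45 -> 345
    -- iteration 4/4 --
    RT 180: heading 345 -> 165
    PU: pen up
    RT 60: heading 165 -> 105
  ]
  -- iteration 3/4 --
  BK 5.6: (-9.449,7.409) -> (-8,2) [heading=105, move]
  REPEAT 4 [
    -- iteration 1/4 --
    RT 180: heading 105 -> 285
    PU: pen up
    RT 60: heading 285 -> 225
    -- iteration 2/4 --
    RT 180: heading 225 -> 45
    PU: pen up
    RT 60: heading 45 -> 345
    -- iteration 3/4 --
    RT 180: heading 345 -> 165
    PU: pen up
    RT 60: heading 165 -> 105
    -- iteration 4/4 --
    RT 180: heading 105 -> 285
    PU: pen up
    RT 60: heading 285 -> 225
  ]
  -- iteration 4/4 --
  BK 5.6: (-8,2) -> (-4.04,5.96) [heading=225, move]
  REPEAT 4 [
    -- iteration 1/4 --
    RT 180: heading 225 -> 45
    PU: pen up
    RT 60: heading 45 -> 345
    -- iteration 2/4 --
    RT 180: heading 345 -> 165
    PU: pen up
    RT 60: heading 165 -> 105
    -- iteration 3/4 --
    RT 180: heading 105 -> 285
    PU: pen up
    RT 60: heading 285 -> 225
    -- iteration 4/4 --
    RT 180: heading 225 -> 45
    PU: pen up
    RT 60: heading 45 -> 345
  ]
]
Final: pos=(-4.04,5.96), heading=345, 1 segment(s) drawn

Segment endpoints: x in {-8, -4.04}, y in {2, 5.96}
xmin=-8, ymin=2, xmax=-4.04, ymax=5.96

Answer: -8 2 -4.04 5.96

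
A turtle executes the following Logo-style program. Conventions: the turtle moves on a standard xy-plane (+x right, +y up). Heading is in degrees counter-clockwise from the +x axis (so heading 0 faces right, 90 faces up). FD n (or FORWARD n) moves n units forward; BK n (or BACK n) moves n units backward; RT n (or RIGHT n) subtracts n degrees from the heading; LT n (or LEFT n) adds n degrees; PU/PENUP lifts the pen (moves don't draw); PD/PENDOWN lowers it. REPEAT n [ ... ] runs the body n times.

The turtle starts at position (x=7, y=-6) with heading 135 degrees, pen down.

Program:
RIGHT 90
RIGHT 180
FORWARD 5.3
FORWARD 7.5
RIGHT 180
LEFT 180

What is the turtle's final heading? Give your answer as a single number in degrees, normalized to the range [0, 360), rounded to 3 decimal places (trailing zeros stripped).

Answer: 225

Derivation:
Executing turtle program step by step:
Start: pos=(7,-6), heading=135, pen down
RT 90: heading 135 -> 45
RT 180: heading 45 -> 225
FD 5.3: (7,-6) -> (3.252,-9.748) [heading=225, draw]
FD 7.5: (3.252,-9.748) -> (-2.051,-15.051) [heading=225, draw]
RT 180: heading 225 -> 45
LT 180: heading 45 -> 225
Final: pos=(-2.051,-15.051), heading=225, 2 segment(s) drawn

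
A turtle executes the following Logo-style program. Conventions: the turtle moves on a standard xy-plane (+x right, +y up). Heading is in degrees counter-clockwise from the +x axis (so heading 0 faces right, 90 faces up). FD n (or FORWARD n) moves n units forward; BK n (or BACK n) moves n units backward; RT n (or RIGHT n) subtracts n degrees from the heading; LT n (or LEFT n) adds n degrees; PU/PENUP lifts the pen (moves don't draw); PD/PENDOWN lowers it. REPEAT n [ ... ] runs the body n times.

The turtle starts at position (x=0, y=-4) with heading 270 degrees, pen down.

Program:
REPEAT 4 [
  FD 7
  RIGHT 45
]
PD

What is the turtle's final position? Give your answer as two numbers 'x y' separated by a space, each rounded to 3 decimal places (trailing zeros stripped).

Executing turtle program step by step:
Start: pos=(0,-4), heading=270, pen down
REPEAT 4 [
  -- iteration 1/4 --
  FD 7: (0,-4) -> (0,-11) [heading=270, draw]
  RT 45: heading 270 -> 225
  -- iteration 2/4 --
  FD 7: (0,-11) -> (-4.95,-15.95) [heading=225, draw]
  RT 45: heading 225 -> 180
  -- iteration 3/4 --
  FD 7: (-4.95,-15.95) -> (-11.95,-15.95) [heading=180, draw]
  RT 45: heading 180 -> 135
  -- iteration 4/4 --
  FD 7: (-11.95,-15.95) -> (-16.899,-11) [heading=135, draw]
  RT 45: heading 135 -> 90
]
PD: pen down
Final: pos=(-16.899,-11), heading=90, 4 segment(s) drawn

Answer: -16.899 -11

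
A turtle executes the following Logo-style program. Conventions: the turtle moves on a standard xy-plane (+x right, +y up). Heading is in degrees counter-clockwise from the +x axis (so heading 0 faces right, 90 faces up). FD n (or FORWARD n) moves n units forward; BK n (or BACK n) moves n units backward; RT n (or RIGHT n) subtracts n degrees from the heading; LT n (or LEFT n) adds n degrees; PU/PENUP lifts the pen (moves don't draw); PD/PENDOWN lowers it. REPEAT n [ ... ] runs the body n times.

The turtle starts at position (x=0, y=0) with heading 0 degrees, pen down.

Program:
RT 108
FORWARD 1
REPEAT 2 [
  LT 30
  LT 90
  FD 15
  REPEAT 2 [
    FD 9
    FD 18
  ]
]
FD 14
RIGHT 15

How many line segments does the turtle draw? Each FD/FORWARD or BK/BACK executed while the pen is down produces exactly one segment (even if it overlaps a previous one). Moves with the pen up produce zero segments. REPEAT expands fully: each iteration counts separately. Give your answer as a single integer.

Answer: 12

Derivation:
Executing turtle program step by step:
Start: pos=(0,0), heading=0, pen down
RT 108: heading 0 -> 252
FD 1: (0,0) -> (-0.309,-0.951) [heading=252, draw]
REPEAT 2 [
  -- iteration 1/2 --
  LT 30: heading 252 -> 282
  LT 90: heading 282 -> 12
  FD 15: (-0.309,-0.951) -> (14.363,2.168) [heading=12, draw]
  REPEAT 2 [
    -- iteration 1/2 --
    FD 9: (14.363,2.168) -> (23.167,4.039) [heading=12, draw]
    FD 18: (23.167,4.039) -> (40.773,7.781) [heading=12, draw]
    -- iteration 2/2 --
    FD 9: (40.773,7.781) -> (49.577,9.652) [heading=12, draw]
    FD 18: (49.577,9.652) -> (67.183,13.395) [heading=12, draw]
  ]
  -- iteration 2/2 --
  LT 30: heading 12 -> 42
  LT 90: heading 42 -> 132
  FD 15: (67.183,13.395) -> (57.146,24.542) [heading=132, draw]
  REPEAT 2 [
    -- iteration 1/2 --
    FD 9: (57.146,24.542) -> (51.124,31.23) [heading=132, draw]
    FD 18: (51.124,31.23) -> (39.08,44.607) [heading=132, draw]
    -- iteration 2/2 --
    FD 9: (39.08,44.607) -> (33.058,51.295) [heading=132, draw]
    FD 18: (33.058,51.295) -> (21.013,64.672) [heading=132, draw]
  ]
]
FD 14: (21.013,64.672) -> (11.645,75.076) [heading=132, draw]
RT 15: heading 132 -> 117
Final: pos=(11.645,75.076), heading=117, 12 segment(s) drawn
Segments drawn: 12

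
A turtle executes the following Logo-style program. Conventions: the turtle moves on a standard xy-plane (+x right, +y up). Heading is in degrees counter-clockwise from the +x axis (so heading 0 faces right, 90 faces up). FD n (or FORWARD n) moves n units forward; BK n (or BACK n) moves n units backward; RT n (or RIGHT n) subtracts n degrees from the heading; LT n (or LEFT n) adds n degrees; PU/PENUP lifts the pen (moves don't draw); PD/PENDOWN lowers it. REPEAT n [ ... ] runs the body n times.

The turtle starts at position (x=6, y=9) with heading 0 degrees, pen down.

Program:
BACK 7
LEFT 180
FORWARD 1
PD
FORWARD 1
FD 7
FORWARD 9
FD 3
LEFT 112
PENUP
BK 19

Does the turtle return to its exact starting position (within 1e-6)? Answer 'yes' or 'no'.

Answer: no

Derivation:
Executing turtle program step by step:
Start: pos=(6,9), heading=0, pen down
BK 7: (6,9) -> (-1,9) [heading=0, draw]
LT 180: heading 0 -> 180
FD 1: (-1,9) -> (-2,9) [heading=180, draw]
PD: pen down
FD 1: (-2,9) -> (-3,9) [heading=180, draw]
FD 7: (-3,9) -> (-10,9) [heading=180, draw]
FD 9: (-10,9) -> (-19,9) [heading=180, draw]
FD 3: (-19,9) -> (-22,9) [heading=180, draw]
LT 112: heading 180 -> 292
PU: pen up
BK 19: (-22,9) -> (-29.118,26.616) [heading=292, move]
Final: pos=(-29.118,26.616), heading=292, 6 segment(s) drawn

Start position: (6, 9)
Final position: (-29.118, 26.616)
Distance = 39.288; >= 1e-6 -> NOT closed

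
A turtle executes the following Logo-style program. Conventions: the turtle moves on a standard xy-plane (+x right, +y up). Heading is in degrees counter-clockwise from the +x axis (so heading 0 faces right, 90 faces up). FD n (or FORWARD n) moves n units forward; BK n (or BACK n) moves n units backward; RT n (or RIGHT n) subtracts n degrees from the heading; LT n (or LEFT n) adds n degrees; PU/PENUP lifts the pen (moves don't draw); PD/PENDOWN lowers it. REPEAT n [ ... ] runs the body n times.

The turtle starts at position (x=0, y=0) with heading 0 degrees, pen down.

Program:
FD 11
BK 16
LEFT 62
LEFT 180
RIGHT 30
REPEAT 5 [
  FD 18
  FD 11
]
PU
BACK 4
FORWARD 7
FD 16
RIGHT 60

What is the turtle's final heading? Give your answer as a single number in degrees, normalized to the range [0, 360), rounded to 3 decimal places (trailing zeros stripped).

Executing turtle program step by step:
Start: pos=(0,0), heading=0, pen down
FD 11: (0,0) -> (11,0) [heading=0, draw]
BK 16: (11,0) -> (-5,0) [heading=0, draw]
LT 62: heading 0 -> 62
LT 180: heading 62 -> 242
RT 30: heading 242 -> 212
REPEAT 5 [
  -- iteration 1/5 --
  FD 18: (-5,0) -> (-20.265,-9.539) [heading=212, draw]
  FD 11: (-20.265,-9.539) -> (-29.593,-15.368) [heading=212, draw]
  -- iteration 2/5 --
  FD 18: (-29.593,-15.368) -> (-44.858,-24.906) [heading=212, draw]
  FD 11: (-44.858,-24.906) -> (-54.187,-30.735) [heading=212, draw]
  -- iteration 3/5 --
  FD 18: (-54.187,-30.735) -> (-69.452,-40.274) [heading=212, draw]
  FD 11: (-69.452,-40.274) -> (-78.78,-46.103) [heading=212, draw]
  -- iteration 4/5 --
  FD 18: (-78.78,-46.103) -> (-94.045,-55.642) [heading=212, draw]
  FD 11: (-94.045,-55.642) -> (-103.374,-61.471) [heading=212, draw]
  -- iteration 5/5 --
  FD 18: (-103.374,-61.471) -> (-118.638,-71.009) [heading=212, draw]
  FD 11: (-118.638,-71.009) -> (-127.967,-76.838) [heading=212, draw]
]
PU: pen up
BK 4: (-127.967,-76.838) -> (-124.575,-74.719) [heading=212, move]
FD 7: (-124.575,-74.719) -> (-130.511,-78.428) [heading=212, move]
FD 16: (-130.511,-78.428) -> (-144.08,-86.907) [heading=212, move]
RT 60: heading 212 -> 152
Final: pos=(-144.08,-86.907), heading=152, 12 segment(s) drawn

Answer: 152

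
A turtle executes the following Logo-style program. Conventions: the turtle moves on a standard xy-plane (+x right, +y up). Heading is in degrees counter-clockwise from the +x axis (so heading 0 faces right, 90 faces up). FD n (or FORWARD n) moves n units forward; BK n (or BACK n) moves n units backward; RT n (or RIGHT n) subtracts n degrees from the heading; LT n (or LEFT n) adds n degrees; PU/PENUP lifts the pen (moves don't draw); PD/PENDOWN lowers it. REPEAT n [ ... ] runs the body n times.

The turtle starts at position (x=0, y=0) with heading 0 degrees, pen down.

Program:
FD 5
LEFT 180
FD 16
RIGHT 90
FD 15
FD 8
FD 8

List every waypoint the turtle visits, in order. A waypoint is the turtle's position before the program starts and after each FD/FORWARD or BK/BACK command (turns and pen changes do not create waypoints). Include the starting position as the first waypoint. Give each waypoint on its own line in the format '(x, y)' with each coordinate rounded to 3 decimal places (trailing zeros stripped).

Executing turtle program step by step:
Start: pos=(0,0), heading=0, pen down
FD 5: (0,0) -> (5,0) [heading=0, draw]
LT 180: heading 0 -> 180
FD 16: (5,0) -> (-11,0) [heading=180, draw]
RT 90: heading 180 -> 90
FD 15: (-11,0) -> (-11,15) [heading=90, draw]
FD 8: (-11,15) -> (-11,23) [heading=90, draw]
FD 8: (-11,23) -> (-11,31) [heading=90, draw]
Final: pos=(-11,31), heading=90, 5 segment(s) drawn
Waypoints (6 total):
(0, 0)
(5, 0)
(-11, 0)
(-11, 15)
(-11, 23)
(-11, 31)

Answer: (0, 0)
(5, 0)
(-11, 0)
(-11, 15)
(-11, 23)
(-11, 31)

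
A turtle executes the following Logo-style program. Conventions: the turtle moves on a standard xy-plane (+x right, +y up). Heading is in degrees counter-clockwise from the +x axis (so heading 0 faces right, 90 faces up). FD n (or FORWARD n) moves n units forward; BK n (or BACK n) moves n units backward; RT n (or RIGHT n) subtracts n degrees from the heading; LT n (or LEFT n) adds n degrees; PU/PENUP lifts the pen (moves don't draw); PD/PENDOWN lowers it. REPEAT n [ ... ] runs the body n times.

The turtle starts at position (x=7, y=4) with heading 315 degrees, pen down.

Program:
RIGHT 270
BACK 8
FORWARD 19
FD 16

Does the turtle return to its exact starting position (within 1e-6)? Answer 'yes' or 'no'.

Answer: no

Derivation:
Executing turtle program step by step:
Start: pos=(7,4), heading=315, pen down
RT 270: heading 315 -> 45
BK 8: (7,4) -> (1.343,-1.657) [heading=45, draw]
FD 19: (1.343,-1.657) -> (14.778,11.778) [heading=45, draw]
FD 16: (14.778,11.778) -> (26.092,23.092) [heading=45, draw]
Final: pos=(26.092,23.092), heading=45, 3 segment(s) drawn

Start position: (7, 4)
Final position: (26.092, 23.092)
Distance = 27; >= 1e-6 -> NOT closed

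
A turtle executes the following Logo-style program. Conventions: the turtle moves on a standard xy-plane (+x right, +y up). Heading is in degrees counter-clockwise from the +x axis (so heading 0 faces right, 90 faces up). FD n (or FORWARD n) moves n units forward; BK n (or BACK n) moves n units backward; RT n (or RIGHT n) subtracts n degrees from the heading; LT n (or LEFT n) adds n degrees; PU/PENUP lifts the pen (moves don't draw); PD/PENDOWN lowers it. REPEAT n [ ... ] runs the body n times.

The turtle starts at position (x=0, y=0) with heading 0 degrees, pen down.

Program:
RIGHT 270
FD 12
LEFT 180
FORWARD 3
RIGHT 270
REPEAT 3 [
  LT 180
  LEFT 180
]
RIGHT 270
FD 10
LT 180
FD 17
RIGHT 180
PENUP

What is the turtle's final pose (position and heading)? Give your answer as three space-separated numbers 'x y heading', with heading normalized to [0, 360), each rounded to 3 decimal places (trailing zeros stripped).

Answer: 0 2 90

Derivation:
Executing turtle program step by step:
Start: pos=(0,0), heading=0, pen down
RT 270: heading 0 -> 90
FD 12: (0,0) -> (0,12) [heading=90, draw]
LT 180: heading 90 -> 270
FD 3: (0,12) -> (0,9) [heading=270, draw]
RT 270: heading 270 -> 0
REPEAT 3 [
  -- iteration 1/3 --
  LT 180: heading 0 -> 180
  LT 180: heading 180 -> 0
  -- iteration 2/3 --
  LT 180: heading 0 -> 180
  LT 180: heading 180 -> 0
  -- iteration 3/3 --
  LT 180: heading 0 -> 180
  LT 180: heading 180 -> 0
]
RT 270: heading 0 -> 90
FD 10: (0,9) -> (0,19) [heading=90, draw]
LT 180: heading 90 -> 270
FD 17: (0,19) -> (0,2) [heading=270, draw]
RT 180: heading 270 -> 90
PU: pen up
Final: pos=(0,2), heading=90, 4 segment(s) drawn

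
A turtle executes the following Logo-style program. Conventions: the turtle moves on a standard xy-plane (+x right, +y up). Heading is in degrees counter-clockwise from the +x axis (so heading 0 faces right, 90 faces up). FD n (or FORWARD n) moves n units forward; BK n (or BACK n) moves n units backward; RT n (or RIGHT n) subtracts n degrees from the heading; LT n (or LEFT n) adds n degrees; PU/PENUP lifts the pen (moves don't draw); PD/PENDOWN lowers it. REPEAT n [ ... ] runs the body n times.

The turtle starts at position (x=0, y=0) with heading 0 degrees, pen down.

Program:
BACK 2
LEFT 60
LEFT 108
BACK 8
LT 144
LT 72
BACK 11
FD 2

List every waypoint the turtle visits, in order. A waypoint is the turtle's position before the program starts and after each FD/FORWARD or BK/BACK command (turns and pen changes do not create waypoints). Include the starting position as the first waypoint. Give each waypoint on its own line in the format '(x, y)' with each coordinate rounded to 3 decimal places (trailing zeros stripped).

Answer: (0, 0)
(-2, 0)
(5.825, -1.663)
(-4.224, -6.137)
(-2.397, -5.324)

Derivation:
Executing turtle program step by step:
Start: pos=(0,0), heading=0, pen down
BK 2: (0,0) -> (-2,0) [heading=0, draw]
LT 60: heading 0 -> 60
LT 108: heading 60 -> 168
BK 8: (-2,0) -> (5.825,-1.663) [heading=168, draw]
LT 144: heading 168 -> 312
LT 72: heading 312 -> 24
BK 11: (5.825,-1.663) -> (-4.224,-6.137) [heading=24, draw]
FD 2: (-4.224,-6.137) -> (-2.397,-5.324) [heading=24, draw]
Final: pos=(-2.397,-5.324), heading=24, 4 segment(s) drawn
Waypoints (5 total):
(0, 0)
(-2, 0)
(5.825, -1.663)
(-4.224, -6.137)
(-2.397, -5.324)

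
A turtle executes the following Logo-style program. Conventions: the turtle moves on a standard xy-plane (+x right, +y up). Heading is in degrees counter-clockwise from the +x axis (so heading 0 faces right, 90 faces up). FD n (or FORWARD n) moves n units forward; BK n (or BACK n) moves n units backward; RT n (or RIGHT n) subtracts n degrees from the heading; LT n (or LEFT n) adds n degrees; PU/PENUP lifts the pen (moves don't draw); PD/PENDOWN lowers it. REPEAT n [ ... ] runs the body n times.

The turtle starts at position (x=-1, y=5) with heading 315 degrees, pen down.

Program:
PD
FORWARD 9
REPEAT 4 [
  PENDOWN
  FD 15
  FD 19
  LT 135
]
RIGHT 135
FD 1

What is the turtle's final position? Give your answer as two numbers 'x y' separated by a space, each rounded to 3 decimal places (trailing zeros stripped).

Executing turtle program step by step:
Start: pos=(-1,5), heading=315, pen down
PD: pen down
FD 9: (-1,5) -> (5.364,-1.364) [heading=315, draw]
REPEAT 4 [
  -- iteration 1/4 --
  PD: pen down
  FD 15: (5.364,-1.364) -> (15.971,-11.971) [heading=315, draw]
  FD 19: (15.971,-11.971) -> (29.406,-25.406) [heading=315, draw]
  LT 135: heading 315 -> 90
  -- iteration 2/4 --
  PD: pen down
  FD 15: (29.406,-25.406) -> (29.406,-10.406) [heading=90, draw]
  FD 19: (29.406,-10.406) -> (29.406,8.594) [heading=90, draw]
  LT 135: heading 90 -> 225
  -- iteration 3/4 --
  PD: pen down
  FD 15: (29.406,8.594) -> (18.799,-2.012) [heading=225, draw]
  FD 19: (18.799,-2.012) -> (5.364,-15.447) [heading=225, draw]
  LT 135: heading 225 -> 0
  -- iteration 4/4 --
  PD: pen down
  FD 15: (5.364,-15.447) -> (20.364,-15.447) [heading=0, draw]
  FD 19: (20.364,-15.447) -> (39.364,-15.447) [heading=0, draw]
  LT 135: heading 0 -> 135
]
RT 135: heading 135 -> 0
FD 1: (39.364,-15.447) -> (40.364,-15.447) [heading=0, draw]
Final: pos=(40.364,-15.447), heading=0, 10 segment(s) drawn

Answer: 40.364 -15.447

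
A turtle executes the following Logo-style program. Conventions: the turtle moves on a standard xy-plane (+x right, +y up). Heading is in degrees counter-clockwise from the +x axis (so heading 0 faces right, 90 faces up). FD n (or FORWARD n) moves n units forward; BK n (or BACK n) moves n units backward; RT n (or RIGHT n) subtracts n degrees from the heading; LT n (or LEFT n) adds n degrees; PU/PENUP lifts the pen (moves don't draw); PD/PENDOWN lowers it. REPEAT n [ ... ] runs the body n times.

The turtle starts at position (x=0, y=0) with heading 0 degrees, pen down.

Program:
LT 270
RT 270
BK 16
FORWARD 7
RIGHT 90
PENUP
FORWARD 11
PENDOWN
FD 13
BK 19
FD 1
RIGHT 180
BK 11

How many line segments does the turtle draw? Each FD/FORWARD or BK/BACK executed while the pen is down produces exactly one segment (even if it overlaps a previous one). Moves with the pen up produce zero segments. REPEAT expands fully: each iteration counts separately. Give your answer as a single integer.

Answer: 6

Derivation:
Executing turtle program step by step:
Start: pos=(0,0), heading=0, pen down
LT 270: heading 0 -> 270
RT 270: heading 270 -> 0
BK 16: (0,0) -> (-16,0) [heading=0, draw]
FD 7: (-16,0) -> (-9,0) [heading=0, draw]
RT 90: heading 0 -> 270
PU: pen up
FD 11: (-9,0) -> (-9,-11) [heading=270, move]
PD: pen down
FD 13: (-9,-11) -> (-9,-24) [heading=270, draw]
BK 19: (-9,-24) -> (-9,-5) [heading=270, draw]
FD 1: (-9,-5) -> (-9,-6) [heading=270, draw]
RT 180: heading 270 -> 90
BK 11: (-9,-6) -> (-9,-17) [heading=90, draw]
Final: pos=(-9,-17), heading=90, 6 segment(s) drawn
Segments drawn: 6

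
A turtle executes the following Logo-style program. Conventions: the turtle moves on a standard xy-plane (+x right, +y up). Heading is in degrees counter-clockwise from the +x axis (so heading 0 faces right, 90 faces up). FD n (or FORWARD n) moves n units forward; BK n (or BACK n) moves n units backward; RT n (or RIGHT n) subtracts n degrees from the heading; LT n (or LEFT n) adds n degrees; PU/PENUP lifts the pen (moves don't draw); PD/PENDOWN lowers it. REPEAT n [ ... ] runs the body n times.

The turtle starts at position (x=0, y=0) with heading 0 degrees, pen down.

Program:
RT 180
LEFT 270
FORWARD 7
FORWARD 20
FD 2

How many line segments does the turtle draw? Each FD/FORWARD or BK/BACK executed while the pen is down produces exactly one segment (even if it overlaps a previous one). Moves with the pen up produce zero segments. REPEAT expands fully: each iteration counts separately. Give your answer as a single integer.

Answer: 3

Derivation:
Executing turtle program step by step:
Start: pos=(0,0), heading=0, pen down
RT 180: heading 0 -> 180
LT 270: heading 180 -> 90
FD 7: (0,0) -> (0,7) [heading=90, draw]
FD 20: (0,7) -> (0,27) [heading=90, draw]
FD 2: (0,27) -> (0,29) [heading=90, draw]
Final: pos=(0,29), heading=90, 3 segment(s) drawn
Segments drawn: 3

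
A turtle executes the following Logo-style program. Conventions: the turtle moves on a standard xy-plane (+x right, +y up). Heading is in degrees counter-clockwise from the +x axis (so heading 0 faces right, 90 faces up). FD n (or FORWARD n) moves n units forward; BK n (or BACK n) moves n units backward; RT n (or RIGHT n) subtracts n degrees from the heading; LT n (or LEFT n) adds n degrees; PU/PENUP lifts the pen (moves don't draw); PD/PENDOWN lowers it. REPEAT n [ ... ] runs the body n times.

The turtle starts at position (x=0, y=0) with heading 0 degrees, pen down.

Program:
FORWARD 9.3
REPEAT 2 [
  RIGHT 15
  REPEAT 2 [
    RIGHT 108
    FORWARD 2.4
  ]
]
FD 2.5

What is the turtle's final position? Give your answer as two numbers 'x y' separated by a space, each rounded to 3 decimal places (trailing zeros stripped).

Answer: 7.851 -4.69

Derivation:
Executing turtle program step by step:
Start: pos=(0,0), heading=0, pen down
FD 9.3: (0,0) -> (9.3,0) [heading=0, draw]
REPEAT 2 [
  -- iteration 1/2 --
  RT 15: heading 0 -> 345
  REPEAT 2 [
    -- iteration 1/2 --
    RT 108: heading 345 -> 237
    FD 2.4: (9.3,0) -> (7.993,-2.013) [heading=237, draw]
    -- iteration 2/2 --
    RT 108: heading 237 -> 129
    FD 2.4: (7.993,-2.013) -> (6.482,-0.148) [heading=129, draw]
  ]
  -- iteration 2/2 --
  RT 15: heading 129 -> 114
  REPEAT 2 [
    -- iteration 1/2 --
    RT 108: heading 114 -> 6
    FD 2.4: (6.482,-0.148) -> (8.869,0.103) [heading=6, draw]
    -- iteration 2/2 --
    RT 108: heading 6 -> 258
    FD 2.4: (8.869,0.103) -> (8.37,-2.244) [heading=258, draw]
  ]
]
FD 2.5: (8.37,-2.244) -> (7.851,-4.69) [heading=258, draw]
Final: pos=(7.851,-4.69), heading=258, 6 segment(s) drawn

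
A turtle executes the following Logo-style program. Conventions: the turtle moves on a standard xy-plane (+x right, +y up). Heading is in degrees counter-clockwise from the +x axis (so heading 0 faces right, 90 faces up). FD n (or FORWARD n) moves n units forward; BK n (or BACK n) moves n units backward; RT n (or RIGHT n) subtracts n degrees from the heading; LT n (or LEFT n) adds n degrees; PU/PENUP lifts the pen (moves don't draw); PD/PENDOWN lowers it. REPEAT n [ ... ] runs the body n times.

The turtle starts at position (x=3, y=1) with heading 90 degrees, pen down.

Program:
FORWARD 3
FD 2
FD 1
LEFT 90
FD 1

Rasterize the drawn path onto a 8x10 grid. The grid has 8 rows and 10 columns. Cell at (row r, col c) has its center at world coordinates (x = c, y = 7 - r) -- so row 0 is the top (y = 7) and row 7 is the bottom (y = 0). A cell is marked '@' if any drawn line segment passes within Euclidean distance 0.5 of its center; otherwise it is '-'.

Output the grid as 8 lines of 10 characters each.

Answer: --@@------
---@------
---@------
---@------
---@------
---@------
---@------
----------

Derivation:
Segment 0: (3,1) -> (3,4)
Segment 1: (3,4) -> (3,6)
Segment 2: (3,6) -> (3,7)
Segment 3: (3,7) -> (2,7)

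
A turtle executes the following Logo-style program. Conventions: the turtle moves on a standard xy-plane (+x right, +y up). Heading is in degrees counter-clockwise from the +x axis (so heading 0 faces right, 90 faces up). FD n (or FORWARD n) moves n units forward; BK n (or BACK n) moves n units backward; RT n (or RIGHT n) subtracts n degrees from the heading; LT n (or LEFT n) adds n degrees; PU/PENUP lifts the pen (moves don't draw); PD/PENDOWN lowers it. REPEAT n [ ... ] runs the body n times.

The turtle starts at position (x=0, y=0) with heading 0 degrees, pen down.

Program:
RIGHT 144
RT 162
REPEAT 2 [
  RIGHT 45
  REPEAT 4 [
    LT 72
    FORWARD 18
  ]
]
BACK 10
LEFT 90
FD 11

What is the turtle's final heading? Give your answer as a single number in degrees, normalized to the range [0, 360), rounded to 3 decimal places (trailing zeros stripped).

Executing turtle program step by step:
Start: pos=(0,0), heading=0, pen down
RT 144: heading 0 -> 216
RT 162: heading 216 -> 54
REPEAT 2 [
  -- iteration 1/2 --
  RT 45: heading 54 -> 9
  REPEAT 4 [
    -- iteration 1/4 --
    LT 72: heading 9 -> 81
    FD 18: (0,0) -> (2.816,17.778) [heading=81, draw]
    -- iteration 2/4 --
    LT 72: heading 81 -> 153
    FD 18: (2.816,17.778) -> (-13.222,25.95) [heading=153, draw]
    -- iteration 3/4 --
    LT 72: heading 153 -> 225
    FD 18: (-13.222,25.95) -> (-25.95,13.222) [heading=225, draw]
    -- iteration 4/4 --
    LT 72: heading 225 -> 297
    FD 18: (-25.95,13.222) -> (-17.778,-2.816) [heading=297, draw]
  ]
  -- iteration 2/2 --
  RT 45: heading 297 -> 252
  REPEAT 4 [
    -- iteration 1/4 --
    LT 72: heading 252 -> 324
    FD 18: (-17.778,-2.816) -> (-3.216,-13.396) [heading=324, draw]
    -- iteration 2/4 --
    LT 72: heading 324 -> 36
    FD 18: (-3.216,-13.396) -> (11.346,-2.816) [heading=36, draw]
    -- iteration 3/4 --
    LT 72: heading 36 -> 108
    FD 18: (11.346,-2.816) -> (5.784,14.303) [heading=108, draw]
    -- iteration 4/4 --
    LT 72: heading 108 -> 180
    FD 18: (5.784,14.303) -> (-12.216,14.303) [heading=180, draw]
  ]
]
BK 10: (-12.216,14.303) -> (-2.216,14.303) [heading=180, draw]
LT 90: heading 180 -> 270
FD 11: (-2.216,14.303) -> (-2.216,3.303) [heading=270, draw]
Final: pos=(-2.216,3.303), heading=270, 10 segment(s) drawn

Answer: 270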